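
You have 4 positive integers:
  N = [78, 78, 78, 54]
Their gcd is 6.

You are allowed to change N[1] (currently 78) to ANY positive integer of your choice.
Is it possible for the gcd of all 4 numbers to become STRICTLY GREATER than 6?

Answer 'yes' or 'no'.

Current gcd = 6
gcd of all OTHER numbers (without N[1]=78): gcd([78, 78, 54]) = 6
The new gcd after any change is gcd(6, new_value).
This can be at most 6.
Since 6 = old gcd 6, the gcd can only stay the same or decrease.

Answer: no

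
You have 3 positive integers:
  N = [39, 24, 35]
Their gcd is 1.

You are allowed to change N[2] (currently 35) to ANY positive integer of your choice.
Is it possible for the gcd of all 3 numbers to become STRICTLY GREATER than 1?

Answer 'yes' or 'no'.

Answer: yes

Derivation:
Current gcd = 1
gcd of all OTHER numbers (without N[2]=35): gcd([39, 24]) = 3
The new gcd after any change is gcd(3, new_value).
This can be at most 3.
Since 3 > old gcd 1, the gcd CAN increase (e.g., set N[2] = 3).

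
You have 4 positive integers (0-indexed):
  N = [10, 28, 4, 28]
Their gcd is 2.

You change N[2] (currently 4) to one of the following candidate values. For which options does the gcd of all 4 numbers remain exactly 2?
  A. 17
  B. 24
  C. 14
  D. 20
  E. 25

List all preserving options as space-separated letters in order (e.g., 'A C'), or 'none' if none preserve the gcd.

Answer: B C D

Derivation:
Old gcd = 2; gcd of others (without N[2]) = 2
New gcd for candidate v: gcd(2, v). Preserves old gcd iff gcd(2, v) = 2.
  Option A: v=17, gcd(2,17)=1 -> changes
  Option B: v=24, gcd(2,24)=2 -> preserves
  Option C: v=14, gcd(2,14)=2 -> preserves
  Option D: v=20, gcd(2,20)=2 -> preserves
  Option E: v=25, gcd(2,25)=1 -> changes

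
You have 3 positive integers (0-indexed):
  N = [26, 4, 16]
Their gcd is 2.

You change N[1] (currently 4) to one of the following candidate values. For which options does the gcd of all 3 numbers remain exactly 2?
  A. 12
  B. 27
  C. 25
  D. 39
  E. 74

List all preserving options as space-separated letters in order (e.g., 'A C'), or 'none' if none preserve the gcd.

Answer: A E

Derivation:
Old gcd = 2; gcd of others (without N[1]) = 2
New gcd for candidate v: gcd(2, v). Preserves old gcd iff gcd(2, v) = 2.
  Option A: v=12, gcd(2,12)=2 -> preserves
  Option B: v=27, gcd(2,27)=1 -> changes
  Option C: v=25, gcd(2,25)=1 -> changes
  Option D: v=39, gcd(2,39)=1 -> changes
  Option E: v=74, gcd(2,74)=2 -> preserves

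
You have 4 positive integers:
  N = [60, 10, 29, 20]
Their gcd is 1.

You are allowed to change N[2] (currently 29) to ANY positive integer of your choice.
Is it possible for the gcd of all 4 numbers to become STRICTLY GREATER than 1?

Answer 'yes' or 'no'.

Current gcd = 1
gcd of all OTHER numbers (without N[2]=29): gcd([60, 10, 20]) = 10
The new gcd after any change is gcd(10, new_value).
This can be at most 10.
Since 10 > old gcd 1, the gcd CAN increase (e.g., set N[2] = 10).

Answer: yes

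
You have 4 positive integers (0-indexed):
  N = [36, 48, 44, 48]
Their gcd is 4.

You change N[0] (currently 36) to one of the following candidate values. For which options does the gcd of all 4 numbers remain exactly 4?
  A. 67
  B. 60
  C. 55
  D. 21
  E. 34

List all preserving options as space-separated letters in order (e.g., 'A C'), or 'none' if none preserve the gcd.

Old gcd = 4; gcd of others (without N[0]) = 4
New gcd for candidate v: gcd(4, v). Preserves old gcd iff gcd(4, v) = 4.
  Option A: v=67, gcd(4,67)=1 -> changes
  Option B: v=60, gcd(4,60)=4 -> preserves
  Option C: v=55, gcd(4,55)=1 -> changes
  Option D: v=21, gcd(4,21)=1 -> changes
  Option E: v=34, gcd(4,34)=2 -> changes

Answer: B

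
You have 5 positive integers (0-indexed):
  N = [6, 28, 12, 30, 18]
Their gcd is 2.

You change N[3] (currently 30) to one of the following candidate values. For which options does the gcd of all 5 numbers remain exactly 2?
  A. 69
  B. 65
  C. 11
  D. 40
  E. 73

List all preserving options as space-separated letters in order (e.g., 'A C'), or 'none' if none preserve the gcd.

Answer: D

Derivation:
Old gcd = 2; gcd of others (without N[3]) = 2
New gcd for candidate v: gcd(2, v). Preserves old gcd iff gcd(2, v) = 2.
  Option A: v=69, gcd(2,69)=1 -> changes
  Option B: v=65, gcd(2,65)=1 -> changes
  Option C: v=11, gcd(2,11)=1 -> changes
  Option D: v=40, gcd(2,40)=2 -> preserves
  Option E: v=73, gcd(2,73)=1 -> changes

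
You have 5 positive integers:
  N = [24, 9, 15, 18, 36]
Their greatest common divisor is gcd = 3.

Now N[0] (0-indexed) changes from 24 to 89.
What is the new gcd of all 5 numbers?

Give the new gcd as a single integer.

Numbers: [24, 9, 15, 18, 36], gcd = 3
Change: index 0, 24 -> 89
gcd of the OTHER numbers (without index 0): gcd([9, 15, 18, 36]) = 3
New gcd = gcd(g_others, new_val) = gcd(3, 89) = 1

Answer: 1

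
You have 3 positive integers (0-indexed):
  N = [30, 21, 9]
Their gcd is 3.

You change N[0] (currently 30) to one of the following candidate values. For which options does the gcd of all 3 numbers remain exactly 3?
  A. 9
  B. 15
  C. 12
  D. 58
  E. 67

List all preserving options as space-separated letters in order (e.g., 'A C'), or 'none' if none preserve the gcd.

Answer: A B C

Derivation:
Old gcd = 3; gcd of others (without N[0]) = 3
New gcd for candidate v: gcd(3, v). Preserves old gcd iff gcd(3, v) = 3.
  Option A: v=9, gcd(3,9)=3 -> preserves
  Option B: v=15, gcd(3,15)=3 -> preserves
  Option C: v=12, gcd(3,12)=3 -> preserves
  Option D: v=58, gcd(3,58)=1 -> changes
  Option E: v=67, gcd(3,67)=1 -> changes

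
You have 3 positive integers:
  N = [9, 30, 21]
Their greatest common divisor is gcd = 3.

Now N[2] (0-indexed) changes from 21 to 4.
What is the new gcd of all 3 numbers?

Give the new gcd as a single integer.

Numbers: [9, 30, 21], gcd = 3
Change: index 2, 21 -> 4
gcd of the OTHER numbers (without index 2): gcd([9, 30]) = 3
New gcd = gcd(g_others, new_val) = gcd(3, 4) = 1

Answer: 1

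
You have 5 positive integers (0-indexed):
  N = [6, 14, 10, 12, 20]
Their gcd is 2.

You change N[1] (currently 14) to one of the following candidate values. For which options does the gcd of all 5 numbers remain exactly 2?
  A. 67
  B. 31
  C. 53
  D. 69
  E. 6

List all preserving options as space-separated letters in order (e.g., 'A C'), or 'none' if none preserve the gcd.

Answer: E

Derivation:
Old gcd = 2; gcd of others (without N[1]) = 2
New gcd for candidate v: gcd(2, v). Preserves old gcd iff gcd(2, v) = 2.
  Option A: v=67, gcd(2,67)=1 -> changes
  Option B: v=31, gcd(2,31)=1 -> changes
  Option C: v=53, gcd(2,53)=1 -> changes
  Option D: v=69, gcd(2,69)=1 -> changes
  Option E: v=6, gcd(2,6)=2 -> preserves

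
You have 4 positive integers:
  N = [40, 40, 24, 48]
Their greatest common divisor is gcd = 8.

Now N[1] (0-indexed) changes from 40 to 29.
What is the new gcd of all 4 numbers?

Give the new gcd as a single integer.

Answer: 1

Derivation:
Numbers: [40, 40, 24, 48], gcd = 8
Change: index 1, 40 -> 29
gcd of the OTHER numbers (without index 1): gcd([40, 24, 48]) = 8
New gcd = gcd(g_others, new_val) = gcd(8, 29) = 1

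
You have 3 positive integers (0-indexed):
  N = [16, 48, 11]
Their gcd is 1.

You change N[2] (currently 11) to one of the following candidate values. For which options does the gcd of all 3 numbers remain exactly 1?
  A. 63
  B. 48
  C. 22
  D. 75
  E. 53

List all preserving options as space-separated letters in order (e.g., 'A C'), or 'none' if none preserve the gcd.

Answer: A D E

Derivation:
Old gcd = 1; gcd of others (without N[2]) = 16
New gcd for candidate v: gcd(16, v). Preserves old gcd iff gcd(16, v) = 1.
  Option A: v=63, gcd(16,63)=1 -> preserves
  Option B: v=48, gcd(16,48)=16 -> changes
  Option C: v=22, gcd(16,22)=2 -> changes
  Option D: v=75, gcd(16,75)=1 -> preserves
  Option E: v=53, gcd(16,53)=1 -> preserves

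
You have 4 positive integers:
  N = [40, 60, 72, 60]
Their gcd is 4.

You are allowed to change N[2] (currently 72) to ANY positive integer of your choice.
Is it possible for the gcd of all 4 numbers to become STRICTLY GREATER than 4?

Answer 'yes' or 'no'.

Current gcd = 4
gcd of all OTHER numbers (without N[2]=72): gcd([40, 60, 60]) = 20
The new gcd after any change is gcd(20, new_value).
This can be at most 20.
Since 20 > old gcd 4, the gcd CAN increase (e.g., set N[2] = 20).

Answer: yes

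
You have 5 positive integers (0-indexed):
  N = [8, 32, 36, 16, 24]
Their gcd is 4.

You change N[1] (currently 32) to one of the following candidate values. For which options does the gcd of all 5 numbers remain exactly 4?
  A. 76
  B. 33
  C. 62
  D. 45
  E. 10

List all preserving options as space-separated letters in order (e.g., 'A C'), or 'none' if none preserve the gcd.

Answer: A

Derivation:
Old gcd = 4; gcd of others (without N[1]) = 4
New gcd for candidate v: gcd(4, v). Preserves old gcd iff gcd(4, v) = 4.
  Option A: v=76, gcd(4,76)=4 -> preserves
  Option B: v=33, gcd(4,33)=1 -> changes
  Option C: v=62, gcd(4,62)=2 -> changes
  Option D: v=45, gcd(4,45)=1 -> changes
  Option E: v=10, gcd(4,10)=2 -> changes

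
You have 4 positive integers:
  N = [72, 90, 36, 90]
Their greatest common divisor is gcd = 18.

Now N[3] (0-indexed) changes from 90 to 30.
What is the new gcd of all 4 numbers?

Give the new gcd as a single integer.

Numbers: [72, 90, 36, 90], gcd = 18
Change: index 3, 90 -> 30
gcd of the OTHER numbers (without index 3): gcd([72, 90, 36]) = 18
New gcd = gcd(g_others, new_val) = gcd(18, 30) = 6

Answer: 6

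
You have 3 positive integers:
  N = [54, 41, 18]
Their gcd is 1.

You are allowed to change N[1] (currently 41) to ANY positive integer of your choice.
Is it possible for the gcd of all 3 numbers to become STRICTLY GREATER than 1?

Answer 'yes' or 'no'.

Current gcd = 1
gcd of all OTHER numbers (without N[1]=41): gcd([54, 18]) = 18
The new gcd after any change is gcd(18, new_value).
This can be at most 18.
Since 18 > old gcd 1, the gcd CAN increase (e.g., set N[1] = 18).

Answer: yes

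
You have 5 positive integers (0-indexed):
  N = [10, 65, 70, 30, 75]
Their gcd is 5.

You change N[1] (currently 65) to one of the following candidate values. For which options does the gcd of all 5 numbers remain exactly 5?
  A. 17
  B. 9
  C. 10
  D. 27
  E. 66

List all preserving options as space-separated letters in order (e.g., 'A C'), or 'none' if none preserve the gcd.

Answer: C

Derivation:
Old gcd = 5; gcd of others (without N[1]) = 5
New gcd for candidate v: gcd(5, v). Preserves old gcd iff gcd(5, v) = 5.
  Option A: v=17, gcd(5,17)=1 -> changes
  Option B: v=9, gcd(5,9)=1 -> changes
  Option C: v=10, gcd(5,10)=5 -> preserves
  Option D: v=27, gcd(5,27)=1 -> changes
  Option E: v=66, gcd(5,66)=1 -> changes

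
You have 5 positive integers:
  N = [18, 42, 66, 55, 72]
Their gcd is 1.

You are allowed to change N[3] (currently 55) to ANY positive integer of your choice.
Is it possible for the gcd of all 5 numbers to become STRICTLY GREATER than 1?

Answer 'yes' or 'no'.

Current gcd = 1
gcd of all OTHER numbers (without N[3]=55): gcd([18, 42, 66, 72]) = 6
The new gcd after any change is gcd(6, new_value).
This can be at most 6.
Since 6 > old gcd 1, the gcd CAN increase (e.g., set N[3] = 6).

Answer: yes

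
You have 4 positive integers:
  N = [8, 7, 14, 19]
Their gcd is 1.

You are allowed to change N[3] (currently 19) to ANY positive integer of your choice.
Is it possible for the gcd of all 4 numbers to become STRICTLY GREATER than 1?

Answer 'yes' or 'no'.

Current gcd = 1
gcd of all OTHER numbers (without N[3]=19): gcd([8, 7, 14]) = 1
The new gcd after any change is gcd(1, new_value).
This can be at most 1.
Since 1 = old gcd 1, the gcd can only stay the same or decrease.

Answer: no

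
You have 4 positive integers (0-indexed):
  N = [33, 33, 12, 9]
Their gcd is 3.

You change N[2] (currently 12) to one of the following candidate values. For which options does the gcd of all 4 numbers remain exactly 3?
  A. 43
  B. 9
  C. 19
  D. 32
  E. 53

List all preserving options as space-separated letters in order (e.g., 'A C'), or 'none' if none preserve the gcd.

Answer: B

Derivation:
Old gcd = 3; gcd of others (without N[2]) = 3
New gcd for candidate v: gcd(3, v). Preserves old gcd iff gcd(3, v) = 3.
  Option A: v=43, gcd(3,43)=1 -> changes
  Option B: v=9, gcd(3,9)=3 -> preserves
  Option C: v=19, gcd(3,19)=1 -> changes
  Option D: v=32, gcd(3,32)=1 -> changes
  Option E: v=53, gcd(3,53)=1 -> changes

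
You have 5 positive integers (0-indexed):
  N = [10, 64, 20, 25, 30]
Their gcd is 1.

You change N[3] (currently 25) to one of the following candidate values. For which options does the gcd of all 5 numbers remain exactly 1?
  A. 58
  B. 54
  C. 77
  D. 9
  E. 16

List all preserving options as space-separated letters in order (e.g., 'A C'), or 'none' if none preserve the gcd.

Answer: C D

Derivation:
Old gcd = 1; gcd of others (without N[3]) = 2
New gcd for candidate v: gcd(2, v). Preserves old gcd iff gcd(2, v) = 1.
  Option A: v=58, gcd(2,58)=2 -> changes
  Option B: v=54, gcd(2,54)=2 -> changes
  Option C: v=77, gcd(2,77)=1 -> preserves
  Option D: v=9, gcd(2,9)=1 -> preserves
  Option E: v=16, gcd(2,16)=2 -> changes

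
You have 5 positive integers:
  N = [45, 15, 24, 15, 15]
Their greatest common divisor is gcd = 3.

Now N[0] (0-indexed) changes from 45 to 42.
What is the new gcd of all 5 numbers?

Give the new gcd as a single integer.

Answer: 3

Derivation:
Numbers: [45, 15, 24, 15, 15], gcd = 3
Change: index 0, 45 -> 42
gcd of the OTHER numbers (without index 0): gcd([15, 24, 15, 15]) = 3
New gcd = gcd(g_others, new_val) = gcd(3, 42) = 3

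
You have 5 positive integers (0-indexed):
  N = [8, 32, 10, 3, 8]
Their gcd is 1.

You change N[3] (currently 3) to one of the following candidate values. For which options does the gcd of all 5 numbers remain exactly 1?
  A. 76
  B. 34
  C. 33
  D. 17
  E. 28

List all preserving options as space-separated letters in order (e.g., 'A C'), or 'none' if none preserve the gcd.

Old gcd = 1; gcd of others (without N[3]) = 2
New gcd for candidate v: gcd(2, v). Preserves old gcd iff gcd(2, v) = 1.
  Option A: v=76, gcd(2,76)=2 -> changes
  Option B: v=34, gcd(2,34)=2 -> changes
  Option C: v=33, gcd(2,33)=1 -> preserves
  Option D: v=17, gcd(2,17)=1 -> preserves
  Option E: v=28, gcd(2,28)=2 -> changes

Answer: C D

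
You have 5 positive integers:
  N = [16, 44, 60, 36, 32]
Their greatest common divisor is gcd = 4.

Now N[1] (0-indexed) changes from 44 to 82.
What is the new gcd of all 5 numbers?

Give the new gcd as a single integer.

Answer: 2

Derivation:
Numbers: [16, 44, 60, 36, 32], gcd = 4
Change: index 1, 44 -> 82
gcd of the OTHER numbers (without index 1): gcd([16, 60, 36, 32]) = 4
New gcd = gcd(g_others, new_val) = gcd(4, 82) = 2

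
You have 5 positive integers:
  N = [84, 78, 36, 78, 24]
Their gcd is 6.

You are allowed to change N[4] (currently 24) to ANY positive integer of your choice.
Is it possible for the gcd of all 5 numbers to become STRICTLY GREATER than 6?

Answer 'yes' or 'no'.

Current gcd = 6
gcd of all OTHER numbers (without N[4]=24): gcd([84, 78, 36, 78]) = 6
The new gcd after any change is gcd(6, new_value).
This can be at most 6.
Since 6 = old gcd 6, the gcd can only stay the same or decrease.

Answer: no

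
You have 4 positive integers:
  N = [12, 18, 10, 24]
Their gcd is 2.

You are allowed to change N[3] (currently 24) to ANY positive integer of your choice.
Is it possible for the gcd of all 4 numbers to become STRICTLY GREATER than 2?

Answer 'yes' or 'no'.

Current gcd = 2
gcd of all OTHER numbers (without N[3]=24): gcd([12, 18, 10]) = 2
The new gcd after any change is gcd(2, new_value).
This can be at most 2.
Since 2 = old gcd 2, the gcd can only stay the same or decrease.

Answer: no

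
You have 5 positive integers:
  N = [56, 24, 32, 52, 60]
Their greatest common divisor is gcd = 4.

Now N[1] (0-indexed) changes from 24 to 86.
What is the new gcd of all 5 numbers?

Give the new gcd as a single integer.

Answer: 2

Derivation:
Numbers: [56, 24, 32, 52, 60], gcd = 4
Change: index 1, 24 -> 86
gcd of the OTHER numbers (without index 1): gcd([56, 32, 52, 60]) = 4
New gcd = gcd(g_others, new_val) = gcd(4, 86) = 2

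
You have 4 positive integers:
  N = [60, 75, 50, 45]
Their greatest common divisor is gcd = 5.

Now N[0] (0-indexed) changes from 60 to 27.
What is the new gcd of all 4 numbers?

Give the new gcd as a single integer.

Numbers: [60, 75, 50, 45], gcd = 5
Change: index 0, 60 -> 27
gcd of the OTHER numbers (without index 0): gcd([75, 50, 45]) = 5
New gcd = gcd(g_others, new_val) = gcd(5, 27) = 1

Answer: 1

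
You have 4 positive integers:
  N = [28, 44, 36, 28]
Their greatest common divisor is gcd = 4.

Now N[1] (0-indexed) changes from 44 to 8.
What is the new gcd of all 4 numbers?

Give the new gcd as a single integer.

Answer: 4

Derivation:
Numbers: [28, 44, 36, 28], gcd = 4
Change: index 1, 44 -> 8
gcd of the OTHER numbers (without index 1): gcd([28, 36, 28]) = 4
New gcd = gcd(g_others, new_val) = gcd(4, 8) = 4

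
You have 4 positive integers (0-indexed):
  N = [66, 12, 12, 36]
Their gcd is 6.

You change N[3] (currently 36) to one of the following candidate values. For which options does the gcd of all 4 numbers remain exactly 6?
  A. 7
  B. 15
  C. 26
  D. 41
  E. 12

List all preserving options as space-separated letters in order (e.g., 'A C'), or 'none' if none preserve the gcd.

Old gcd = 6; gcd of others (without N[3]) = 6
New gcd for candidate v: gcd(6, v). Preserves old gcd iff gcd(6, v) = 6.
  Option A: v=7, gcd(6,7)=1 -> changes
  Option B: v=15, gcd(6,15)=3 -> changes
  Option C: v=26, gcd(6,26)=2 -> changes
  Option D: v=41, gcd(6,41)=1 -> changes
  Option E: v=12, gcd(6,12)=6 -> preserves

Answer: E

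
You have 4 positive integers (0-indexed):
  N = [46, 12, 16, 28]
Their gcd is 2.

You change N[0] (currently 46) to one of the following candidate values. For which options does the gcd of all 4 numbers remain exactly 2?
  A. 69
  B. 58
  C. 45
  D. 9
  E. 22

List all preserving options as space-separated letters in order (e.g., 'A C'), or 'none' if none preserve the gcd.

Old gcd = 2; gcd of others (without N[0]) = 4
New gcd for candidate v: gcd(4, v). Preserves old gcd iff gcd(4, v) = 2.
  Option A: v=69, gcd(4,69)=1 -> changes
  Option B: v=58, gcd(4,58)=2 -> preserves
  Option C: v=45, gcd(4,45)=1 -> changes
  Option D: v=9, gcd(4,9)=1 -> changes
  Option E: v=22, gcd(4,22)=2 -> preserves

Answer: B E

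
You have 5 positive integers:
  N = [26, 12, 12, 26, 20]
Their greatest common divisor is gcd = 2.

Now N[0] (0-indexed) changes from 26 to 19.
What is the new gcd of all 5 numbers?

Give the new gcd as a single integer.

Numbers: [26, 12, 12, 26, 20], gcd = 2
Change: index 0, 26 -> 19
gcd of the OTHER numbers (without index 0): gcd([12, 12, 26, 20]) = 2
New gcd = gcd(g_others, new_val) = gcd(2, 19) = 1

Answer: 1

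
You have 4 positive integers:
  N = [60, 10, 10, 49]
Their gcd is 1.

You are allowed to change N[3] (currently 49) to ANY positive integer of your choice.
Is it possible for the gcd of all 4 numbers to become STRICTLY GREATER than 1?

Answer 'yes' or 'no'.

Current gcd = 1
gcd of all OTHER numbers (without N[3]=49): gcd([60, 10, 10]) = 10
The new gcd after any change is gcd(10, new_value).
This can be at most 10.
Since 10 > old gcd 1, the gcd CAN increase (e.g., set N[3] = 10).

Answer: yes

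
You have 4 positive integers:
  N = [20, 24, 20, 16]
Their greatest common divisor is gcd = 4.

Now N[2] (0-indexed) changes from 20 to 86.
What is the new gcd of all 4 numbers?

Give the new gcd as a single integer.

Numbers: [20, 24, 20, 16], gcd = 4
Change: index 2, 20 -> 86
gcd of the OTHER numbers (without index 2): gcd([20, 24, 16]) = 4
New gcd = gcd(g_others, new_val) = gcd(4, 86) = 2

Answer: 2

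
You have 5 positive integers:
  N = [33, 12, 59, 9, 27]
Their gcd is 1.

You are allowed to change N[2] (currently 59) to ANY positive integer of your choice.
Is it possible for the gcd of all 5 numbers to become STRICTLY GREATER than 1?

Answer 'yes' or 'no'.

Answer: yes

Derivation:
Current gcd = 1
gcd of all OTHER numbers (without N[2]=59): gcd([33, 12, 9, 27]) = 3
The new gcd after any change is gcd(3, new_value).
This can be at most 3.
Since 3 > old gcd 1, the gcd CAN increase (e.g., set N[2] = 3).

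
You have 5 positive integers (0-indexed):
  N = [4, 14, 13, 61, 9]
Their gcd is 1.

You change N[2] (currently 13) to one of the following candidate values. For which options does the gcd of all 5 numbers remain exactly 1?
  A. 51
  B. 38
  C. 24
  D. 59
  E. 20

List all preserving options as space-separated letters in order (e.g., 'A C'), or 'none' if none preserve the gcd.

Old gcd = 1; gcd of others (without N[2]) = 1
New gcd for candidate v: gcd(1, v). Preserves old gcd iff gcd(1, v) = 1.
  Option A: v=51, gcd(1,51)=1 -> preserves
  Option B: v=38, gcd(1,38)=1 -> preserves
  Option C: v=24, gcd(1,24)=1 -> preserves
  Option D: v=59, gcd(1,59)=1 -> preserves
  Option E: v=20, gcd(1,20)=1 -> preserves

Answer: A B C D E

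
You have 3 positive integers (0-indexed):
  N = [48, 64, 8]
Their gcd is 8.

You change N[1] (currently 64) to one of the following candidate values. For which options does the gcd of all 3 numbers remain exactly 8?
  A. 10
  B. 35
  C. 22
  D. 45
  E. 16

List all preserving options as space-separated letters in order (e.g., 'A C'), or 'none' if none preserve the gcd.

Answer: E

Derivation:
Old gcd = 8; gcd of others (without N[1]) = 8
New gcd for candidate v: gcd(8, v). Preserves old gcd iff gcd(8, v) = 8.
  Option A: v=10, gcd(8,10)=2 -> changes
  Option B: v=35, gcd(8,35)=1 -> changes
  Option C: v=22, gcd(8,22)=2 -> changes
  Option D: v=45, gcd(8,45)=1 -> changes
  Option E: v=16, gcd(8,16)=8 -> preserves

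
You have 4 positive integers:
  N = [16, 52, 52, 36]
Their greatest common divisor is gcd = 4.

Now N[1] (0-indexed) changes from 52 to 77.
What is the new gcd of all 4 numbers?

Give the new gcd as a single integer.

Answer: 1

Derivation:
Numbers: [16, 52, 52, 36], gcd = 4
Change: index 1, 52 -> 77
gcd of the OTHER numbers (without index 1): gcd([16, 52, 36]) = 4
New gcd = gcd(g_others, new_val) = gcd(4, 77) = 1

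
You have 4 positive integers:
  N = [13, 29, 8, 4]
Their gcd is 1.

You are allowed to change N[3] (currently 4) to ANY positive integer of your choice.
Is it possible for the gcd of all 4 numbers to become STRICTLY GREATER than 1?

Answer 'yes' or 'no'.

Answer: no

Derivation:
Current gcd = 1
gcd of all OTHER numbers (without N[3]=4): gcd([13, 29, 8]) = 1
The new gcd after any change is gcd(1, new_value).
This can be at most 1.
Since 1 = old gcd 1, the gcd can only stay the same or decrease.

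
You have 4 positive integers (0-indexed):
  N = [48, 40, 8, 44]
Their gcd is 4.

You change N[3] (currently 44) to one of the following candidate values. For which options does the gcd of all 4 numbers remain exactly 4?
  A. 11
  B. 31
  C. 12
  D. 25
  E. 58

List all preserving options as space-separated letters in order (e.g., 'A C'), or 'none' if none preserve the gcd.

Old gcd = 4; gcd of others (without N[3]) = 8
New gcd for candidate v: gcd(8, v). Preserves old gcd iff gcd(8, v) = 4.
  Option A: v=11, gcd(8,11)=1 -> changes
  Option B: v=31, gcd(8,31)=1 -> changes
  Option C: v=12, gcd(8,12)=4 -> preserves
  Option D: v=25, gcd(8,25)=1 -> changes
  Option E: v=58, gcd(8,58)=2 -> changes

Answer: C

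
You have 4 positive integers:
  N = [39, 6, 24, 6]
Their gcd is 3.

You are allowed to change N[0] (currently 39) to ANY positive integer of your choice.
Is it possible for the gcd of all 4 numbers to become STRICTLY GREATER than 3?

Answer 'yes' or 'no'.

Current gcd = 3
gcd of all OTHER numbers (without N[0]=39): gcd([6, 24, 6]) = 6
The new gcd after any change is gcd(6, new_value).
This can be at most 6.
Since 6 > old gcd 3, the gcd CAN increase (e.g., set N[0] = 6).

Answer: yes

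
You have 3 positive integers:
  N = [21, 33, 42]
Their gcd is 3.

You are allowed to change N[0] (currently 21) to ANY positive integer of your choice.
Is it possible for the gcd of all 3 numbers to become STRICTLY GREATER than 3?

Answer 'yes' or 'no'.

Answer: no

Derivation:
Current gcd = 3
gcd of all OTHER numbers (without N[0]=21): gcd([33, 42]) = 3
The new gcd after any change is gcd(3, new_value).
This can be at most 3.
Since 3 = old gcd 3, the gcd can only stay the same or decrease.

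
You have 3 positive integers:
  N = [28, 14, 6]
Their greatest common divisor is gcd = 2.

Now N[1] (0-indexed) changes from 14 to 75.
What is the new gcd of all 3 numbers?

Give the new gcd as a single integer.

Answer: 1

Derivation:
Numbers: [28, 14, 6], gcd = 2
Change: index 1, 14 -> 75
gcd of the OTHER numbers (without index 1): gcd([28, 6]) = 2
New gcd = gcd(g_others, new_val) = gcd(2, 75) = 1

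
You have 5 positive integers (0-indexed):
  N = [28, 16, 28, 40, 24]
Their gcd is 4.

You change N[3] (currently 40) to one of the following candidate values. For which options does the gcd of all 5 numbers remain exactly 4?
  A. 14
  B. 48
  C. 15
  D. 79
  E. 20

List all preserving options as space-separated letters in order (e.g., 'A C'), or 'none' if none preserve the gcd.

Answer: B E

Derivation:
Old gcd = 4; gcd of others (without N[3]) = 4
New gcd for candidate v: gcd(4, v). Preserves old gcd iff gcd(4, v) = 4.
  Option A: v=14, gcd(4,14)=2 -> changes
  Option B: v=48, gcd(4,48)=4 -> preserves
  Option C: v=15, gcd(4,15)=1 -> changes
  Option D: v=79, gcd(4,79)=1 -> changes
  Option E: v=20, gcd(4,20)=4 -> preserves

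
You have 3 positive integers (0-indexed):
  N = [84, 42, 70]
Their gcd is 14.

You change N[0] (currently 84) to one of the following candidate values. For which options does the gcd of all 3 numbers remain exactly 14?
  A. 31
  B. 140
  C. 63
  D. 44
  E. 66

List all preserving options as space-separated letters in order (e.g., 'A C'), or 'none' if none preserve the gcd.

Answer: B

Derivation:
Old gcd = 14; gcd of others (without N[0]) = 14
New gcd for candidate v: gcd(14, v). Preserves old gcd iff gcd(14, v) = 14.
  Option A: v=31, gcd(14,31)=1 -> changes
  Option B: v=140, gcd(14,140)=14 -> preserves
  Option C: v=63, gcd(14,63)=7 -> changes
  Option D: v=44, gcd(14,44)=2 -> changes
  Option E: v=66, gcd(14,66)=2 -> changes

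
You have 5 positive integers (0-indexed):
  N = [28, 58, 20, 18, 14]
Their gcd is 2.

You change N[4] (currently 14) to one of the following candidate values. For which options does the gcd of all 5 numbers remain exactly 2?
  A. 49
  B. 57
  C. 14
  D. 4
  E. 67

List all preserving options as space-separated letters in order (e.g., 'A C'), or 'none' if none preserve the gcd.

Answer: C D

Derivation:
Old gcd = 2; gcd of others (without N[4]) = 2
New gcd for candidate v: gcd(2, v). Preserves old gcd iff gcd(2, v) = 2.
  Option A: v=49, gcd(2,49)=1 -> changes
  Option B: v=57, gcd(2,57)=1 -> changes
  Option C: v=14, gcd(2,14)=2 -> preserves
  Option D: v=4, gcd(2,4)=2 -> preserves
  Option E: v=67, gcd(2,67)=1 -> changes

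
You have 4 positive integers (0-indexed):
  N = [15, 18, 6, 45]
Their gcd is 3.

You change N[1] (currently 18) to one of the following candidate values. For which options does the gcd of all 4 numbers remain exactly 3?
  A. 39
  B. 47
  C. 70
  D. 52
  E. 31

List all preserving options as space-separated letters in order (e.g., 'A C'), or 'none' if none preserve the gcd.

Old gcd = 3; gcd of others (without N[1]) = 3
New gcd for candidate v: gcd(3, v). Preserves old gcd iff gcd(3, v) = 3.
  Option A: v=39, gcd(3,39)=3 -> preserves
  Option B: v=47, gcd(3,47)=1 -> changes
  Option C: v=70, gcd(3,70)=1 -> changes
  Option D: v=52, gcd(3,52)=1 -> changes
  Option E: v=31, gcd(3,31)=1 -> changes

Answer: A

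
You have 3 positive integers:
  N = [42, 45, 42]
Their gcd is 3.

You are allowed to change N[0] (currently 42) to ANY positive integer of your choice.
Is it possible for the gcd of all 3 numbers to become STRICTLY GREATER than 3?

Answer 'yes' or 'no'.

Current gcd = 3
gcd of all OTHER numbers (without N[0]=42): gcd([45, 42]) = 3
The new gcd after any change is gcd(3, new_value).
This can be at most 3.
Since 3 = old gcd 3, the gcd can only stay the same or decrease.

Answer: no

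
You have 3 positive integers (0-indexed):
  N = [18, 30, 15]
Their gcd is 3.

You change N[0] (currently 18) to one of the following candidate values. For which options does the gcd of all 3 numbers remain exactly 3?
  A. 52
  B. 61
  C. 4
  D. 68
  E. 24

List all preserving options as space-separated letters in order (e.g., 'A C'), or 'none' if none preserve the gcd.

Answer: E

Derivation:
Old gcd = 3; gcd of others (without N[0]) = 15
New gcd for candidate v: gcd(15, v). Preserves old gcd iff gcd(15, v) = 3.
  Option A: v=52, gcd(15,52)=1 -> changes
  Option B: v=61, gcd(15,61)=1 -> changes
  Option C: v=4, gcd(15,4)=1 -> changes
  Option D: v=68, gcd(15,68)=1 -> changes
  Option E: v=24, gcd(15,24)=3 -> preserves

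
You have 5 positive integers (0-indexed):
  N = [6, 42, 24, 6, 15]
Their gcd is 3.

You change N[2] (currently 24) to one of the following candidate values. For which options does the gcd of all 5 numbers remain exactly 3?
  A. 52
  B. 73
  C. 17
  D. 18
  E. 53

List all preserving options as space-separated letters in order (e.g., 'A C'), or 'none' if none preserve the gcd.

Answer: D

Derivation:
Old gcd = 3; gcd of others (without N[2]) = 3
New gcd for candidate v: gcd(3, v). Preserves old gcd iff gcd(3, v) = 3.
  Option A: v=52, gcd(3,52)=1 -> changes
  Option B: v=73, gcd(3,73)=1 -> changes
  Option C: v=17, gcd(3,17)=1 -> changes
  Option D: v=18, gcd(3,18)=3 -> preserves
  Option E: v=53, gcd(3,53)=1 -> changes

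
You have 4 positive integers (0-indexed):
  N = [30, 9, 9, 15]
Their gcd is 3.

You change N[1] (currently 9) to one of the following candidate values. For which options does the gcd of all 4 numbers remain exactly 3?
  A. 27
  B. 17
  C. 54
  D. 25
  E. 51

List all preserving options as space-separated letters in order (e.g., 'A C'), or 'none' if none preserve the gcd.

Answer: A C E

Derivation:
Old gcd = 3; gcd of others (without N[1]) = 3
New gcd for candidate v: gcd(3, v). Preserves old gcd iff gcd(3, v) = 3.
  Option A: v=27, gcd(3,27)=3 -> preserves
  Option B: v=17, gcd(3,17)=1 -> changes
  Option C: v=54, gcd(3,54)=3 -> preserves
  Option D: v=25, gcd(3,25)=1 -> changes
  Option E: v=51, gcd(3,51)=3 -> preserves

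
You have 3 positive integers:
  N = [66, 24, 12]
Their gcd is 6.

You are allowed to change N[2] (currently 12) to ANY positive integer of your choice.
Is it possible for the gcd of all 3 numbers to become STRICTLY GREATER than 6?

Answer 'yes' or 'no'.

Answer: no

Derivation:
Current gcd = 6
gcd of all OTHER numbers (without N[2]=12): gcd([66, 24]) = 6
The new gcd after any change is gcd(6, new_value).
This can be at most 6.
Since 6 = old gcd 6, the gcd can only stay the same or decrease.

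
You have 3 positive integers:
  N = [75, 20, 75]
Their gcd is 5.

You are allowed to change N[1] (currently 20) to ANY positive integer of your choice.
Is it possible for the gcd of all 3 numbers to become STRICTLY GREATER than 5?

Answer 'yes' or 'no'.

Current gcd = 5
gcd of all OTHER numbers (without N[1]=20): gcd([75, 75]) = 75
The new gcd after any change is gcd(75, new_value).
This can be at most 75.
Since 75 > old gcd 5, the gcd CAN increase (e.g., set N[1] = 75).

Answer: yes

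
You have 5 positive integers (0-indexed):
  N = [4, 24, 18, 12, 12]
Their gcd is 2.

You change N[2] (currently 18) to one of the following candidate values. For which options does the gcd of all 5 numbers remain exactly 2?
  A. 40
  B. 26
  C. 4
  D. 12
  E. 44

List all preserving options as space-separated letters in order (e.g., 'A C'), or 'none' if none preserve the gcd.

Old gcd = 2; gcd of others (without N[2]) = 4
New gcd for candidate v: gcd(4, v). Preserves old gcd iff gcd(4, v) = 2.
  Option A: v=40, gcd(4,40)=4 -> changes
  Option B: v=26, gcd(4,26)=2 -> preserves
  Option C: v=4, gcd(4,4)=4 -> changes
  Option D: v=12, gcd(4,12)=4 -> changes
  Option E: v=44, gcd(4,44)=4 -> changes

Answer: B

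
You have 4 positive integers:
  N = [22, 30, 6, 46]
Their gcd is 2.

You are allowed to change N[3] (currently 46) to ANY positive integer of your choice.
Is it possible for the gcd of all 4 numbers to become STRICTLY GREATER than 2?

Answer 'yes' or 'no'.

Answer: no

Derivation:
Current gcd = 2
gcd of all OTHER numbers (without N[3]=46): gcd([22, 30, 6]) = 2
The new gcd after any change is gcd(2, new_value).
This can be at most 2.
Since 2 = old gcd 2, the gcd can only stay the same or decrease.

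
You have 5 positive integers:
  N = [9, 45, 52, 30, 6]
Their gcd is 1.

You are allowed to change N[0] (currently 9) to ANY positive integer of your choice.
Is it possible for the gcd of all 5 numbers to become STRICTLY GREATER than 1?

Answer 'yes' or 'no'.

Answer: no

Derivation:
Current gcd = 1
gcd of all OTHER numbers (without N[0]=9): gcd([45, 52, 30, 6]) = 1
The new gcd after any change is gcd(1, new_value).
This can be at most 1.
Since 1 = old gcd 1, the gcd can only stay the same or decrease.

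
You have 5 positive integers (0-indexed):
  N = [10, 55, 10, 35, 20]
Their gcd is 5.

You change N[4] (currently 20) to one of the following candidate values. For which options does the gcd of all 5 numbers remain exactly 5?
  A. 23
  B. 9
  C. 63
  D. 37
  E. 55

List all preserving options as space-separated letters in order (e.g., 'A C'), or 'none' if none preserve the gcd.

Old gcd = 5; gcd of others (without N[4]) = 5
New gcd for candidate v: gcd(5, v). Preserves old gcd iff gcd(5, v) = 5.
  Option A: v=23, gcd(5,23)=1 -> changes
  Option B: v=9, gcd(5,9)=1 -> changes
  Option C: v=63, gcd(5,63)=1 -> changes
  Option D: v=37, gcd(5,37)=1 -> changes
  Option E: v=55, gcd(5,55)=5 -> preserves

Answer: E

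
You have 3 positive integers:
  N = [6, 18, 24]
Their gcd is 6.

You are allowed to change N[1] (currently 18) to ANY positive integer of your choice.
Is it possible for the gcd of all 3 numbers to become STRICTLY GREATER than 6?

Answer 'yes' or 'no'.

Current gcd = 6
gcd of all OTHER numbers (without N[1]=18): gcd([6, 24]) = 6
The new gcd after any change is gcd(6, new_value).
This can be at most 6.
Since 6 = old gcd 6, the gcd can only stay the same or decrease.

Answer: no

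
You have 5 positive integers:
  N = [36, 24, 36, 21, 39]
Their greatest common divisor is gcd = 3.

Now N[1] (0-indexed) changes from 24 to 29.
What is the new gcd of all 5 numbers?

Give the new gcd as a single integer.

Answer: 1

Derivation:
Numbers: [36, 24, 36, 21, 39], gcd = 3
Change: index 1, 24 -> 29
gcd of the OTHER numbers (without index 1): gcd([36, 36, 21, 39]) = 3
New gcd = gcd(g_others, new_val) = gcd(3, 29) = 1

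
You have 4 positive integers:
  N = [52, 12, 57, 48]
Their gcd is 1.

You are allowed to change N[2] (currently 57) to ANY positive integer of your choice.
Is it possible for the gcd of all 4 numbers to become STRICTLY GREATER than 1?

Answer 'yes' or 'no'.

Current gcd = 1
gcd of all OTHER numbers (without N[2]=57): gcd([52, 12, 48]) = 4
The new gcd after any change is gcd(4, new_value).
This can be at most 4.
Since 4 > old gcd 1, the gcd CAN increase (e.g., set N[2] = 4).

Answer: yes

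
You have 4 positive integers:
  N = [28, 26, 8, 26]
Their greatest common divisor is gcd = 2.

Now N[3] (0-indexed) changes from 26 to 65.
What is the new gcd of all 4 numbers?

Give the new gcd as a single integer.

Numbers: [28, 26, 8, 26], gcd = 2
Change: index 3, 26 -> 65
gcd of the OTHER numbers (without index 3): gcd([28, 26, 8]) = 2
New gcd = gcd(g_others, new_val) = gcd(2, 65) = 1

Answer: 1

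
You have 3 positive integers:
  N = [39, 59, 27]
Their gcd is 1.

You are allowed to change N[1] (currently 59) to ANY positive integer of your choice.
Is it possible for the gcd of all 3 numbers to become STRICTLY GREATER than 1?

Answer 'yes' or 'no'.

Current gcd = 1
gcd of all OTHER numbers (without N[1]=59): gcd([39, 27]) = 3
The new gcd after any change is gcd(3, new_value).
This can be at most 3.
Since 3 > old gcd 1, the gcd CAN increase (e.g., set N[1] = 3).

Answer: yes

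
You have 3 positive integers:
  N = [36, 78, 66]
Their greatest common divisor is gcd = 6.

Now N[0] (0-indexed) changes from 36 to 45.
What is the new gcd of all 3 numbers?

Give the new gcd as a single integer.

Answer: 3

Derivation:
Numbers: [36, 78, 66], gcd = 6
Change: index 0, 36 -> 45
gcd of the OTHER numbers (without index 0): gcd([78, 66]) = 6
New gcd = gcd(g_others, new_val) = gcd(6, 45) = 3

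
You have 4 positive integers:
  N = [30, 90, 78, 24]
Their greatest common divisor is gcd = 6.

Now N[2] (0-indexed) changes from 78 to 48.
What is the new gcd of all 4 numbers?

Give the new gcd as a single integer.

Numbers: [30, 90, 78, 24], gcd = 6
Change: index 2, 78 -> 48
gcd of the OTHER numbers (without index 2): gcd([30, 90, 24]) = 6
New gcd = gcd(g_others, new_val) = gcd(6, 48) = 6

Answer: 6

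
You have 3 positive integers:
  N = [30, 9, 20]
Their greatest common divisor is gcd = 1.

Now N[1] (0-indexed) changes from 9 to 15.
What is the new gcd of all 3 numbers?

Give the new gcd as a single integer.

Numbers: [30, 9, 20], gcd = 1
Change: index 1, 9 -> 15
gcd of the OTHER numbers (without index 1): gcd([30, 20]) = 10
New gcd = gcd(g_others, new_val) = gcd(10, 15) = 5

Answer: 5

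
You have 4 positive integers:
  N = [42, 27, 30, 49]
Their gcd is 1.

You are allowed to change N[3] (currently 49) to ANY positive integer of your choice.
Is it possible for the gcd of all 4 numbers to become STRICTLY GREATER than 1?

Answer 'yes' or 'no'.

Answer: yes

Derivation:
Current gcd = 1
gcd of all OTHER numbers (without N[3]=49): gcd([42, 27, 30]) = 3
The new gcd after any change is gcd(3, new_value).
This can be at most 3.
Since 3 > old gcd 1, the gcd CAN increase (e.g., set N[3] = 3).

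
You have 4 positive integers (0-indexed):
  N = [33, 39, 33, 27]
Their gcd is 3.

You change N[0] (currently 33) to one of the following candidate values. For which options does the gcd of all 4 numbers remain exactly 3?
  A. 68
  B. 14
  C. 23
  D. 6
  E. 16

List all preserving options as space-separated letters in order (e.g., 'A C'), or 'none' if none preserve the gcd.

Old gcd = 3; gcd of others (without N[0]) = 3
New gcd for candidate v: gcd(3, v). Preserves old gcd iff gcd(3, v) = 3.
  Option A: v=68, gcd(3,68)=1 -> changes
  Option B: v=14, gcd(3,14)=1 -> changes
  Option C: v=23, gcd(3,23)=1 -> changes
  Option D: v=6, gcd(3,6)=3 -> preserves
  Option E: v=16, gcd(3,16)=1 -> changes

Answer: D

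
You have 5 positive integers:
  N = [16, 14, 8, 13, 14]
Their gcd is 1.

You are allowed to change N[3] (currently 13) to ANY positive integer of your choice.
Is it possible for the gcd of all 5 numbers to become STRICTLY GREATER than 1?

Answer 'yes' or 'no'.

Current gcd = 1
gcd of all OTHER numbers (without N[3]=13): gcd([16, 14, 8, 14]) = 2
The new gcd after any change is gcd(2, new_value).
This can be at most 2.
Since 2 > old gcd 1, the gcd CAN increase (e.g., set N[3] = 2).

Answer: yes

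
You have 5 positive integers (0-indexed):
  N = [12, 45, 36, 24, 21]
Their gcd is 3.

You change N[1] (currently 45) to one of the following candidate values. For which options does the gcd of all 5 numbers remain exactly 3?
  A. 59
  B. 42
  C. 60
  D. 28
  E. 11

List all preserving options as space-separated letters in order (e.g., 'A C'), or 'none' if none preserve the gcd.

Old gcd = 3; gcd of others (without N[1]) = 3
New gcd for candidate v: gcd(3, v). Preserves old gcd iff gcd(3, v) = 3.
  Option A: v=59, gcd(3,59)=1 -> changes
  Option B: v=42, gcd(3,42)=3 -> preserves
  Option C: v=60, gcd(3,60)=3 -> preserves
  Option D: v=28, gcd(3,28)=1 -> changes
  Option E: v=11, gcd(3,11)=1 -> changes

Answer: B C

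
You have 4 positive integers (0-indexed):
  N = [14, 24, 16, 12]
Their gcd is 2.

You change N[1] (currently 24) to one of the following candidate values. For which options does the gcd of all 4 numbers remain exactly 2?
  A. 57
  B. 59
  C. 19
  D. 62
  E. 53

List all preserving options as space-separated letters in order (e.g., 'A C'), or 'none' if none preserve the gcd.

Old gcd = 2; gcd of others (without N[1]) = 2
New gcd for candidate v: gcd(2, v). Preserves old gcd iff gcd(2, v) = 2.
  Option A: v=57, gcd(2,57)=1 -> changes
  Option B: v=59, gcd(2,59)=1 -> changes
  Option C: v=19, gcd(2,19)=1 -> changes
  Option D: v=62, gcd(2,62)=2 -> preserves
  Option E: v=53, gcd(2,53)=1 -> changes

Answer: D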